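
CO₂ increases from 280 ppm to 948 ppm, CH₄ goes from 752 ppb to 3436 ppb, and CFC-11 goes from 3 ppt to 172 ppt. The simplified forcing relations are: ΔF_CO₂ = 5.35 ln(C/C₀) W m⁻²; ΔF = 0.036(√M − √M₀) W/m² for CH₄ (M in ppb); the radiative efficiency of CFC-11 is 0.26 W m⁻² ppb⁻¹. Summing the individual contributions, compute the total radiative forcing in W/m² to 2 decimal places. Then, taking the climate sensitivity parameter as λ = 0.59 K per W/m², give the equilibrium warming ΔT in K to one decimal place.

CO₂: 5.35 × ln(948/280) = 5.35 × ln(3.38571) = 5.35 × 1.21956 = 6.5246 W/m².
CH₄: 0.036 × (√3436 − √752) = 0.036 × (58.6174 − 27.4226) = 0.036 × 31.1948 = 1.1230 W/m².
CFC-11: Δ = 172 − 3 = 169 ppt = 0.169 ppb; ΔF = 0.26 × 0.169 = 0.0439 W/m².
Total ΔF = 6.5246 + 1.1230 + 0.0439 = 7.6915 W/m².
ΔT = λ ΔF = 0.59 × 7.69 = 4.5371 K.

ΔF = 7.69 W/m²; ΔT = 4.5 K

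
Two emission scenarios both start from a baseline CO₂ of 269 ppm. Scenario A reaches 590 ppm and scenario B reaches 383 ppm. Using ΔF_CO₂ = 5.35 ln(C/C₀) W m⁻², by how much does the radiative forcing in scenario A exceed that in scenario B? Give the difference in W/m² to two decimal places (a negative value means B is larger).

ΔF_A − ΔF_B = 2.31 W/m²

ΔF_A = 5.35 ln(590/269) = 5.35 × 0.78541 = 4.2019 W/m².
ΔF_B = 5.35 ln(383/269) = 5.35 × 0.35332 = 1.8903 W/m².
Difference: 4.2019 − 1.8903 = 2.3116 W/m².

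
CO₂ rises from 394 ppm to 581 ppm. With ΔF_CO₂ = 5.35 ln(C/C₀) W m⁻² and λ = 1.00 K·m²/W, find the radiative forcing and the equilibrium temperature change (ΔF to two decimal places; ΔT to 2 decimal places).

ΔF = 2.08 W/m²; ΔT = 2.08 K

CO₂: 5.35 × ln(581/394) = 5.35 × ln(1.47462) = 5.35 × 0.38840 = 2.0779 W/m².
ΔT = λ ΔF = 1.00 × 2.08 = 2.0800 K.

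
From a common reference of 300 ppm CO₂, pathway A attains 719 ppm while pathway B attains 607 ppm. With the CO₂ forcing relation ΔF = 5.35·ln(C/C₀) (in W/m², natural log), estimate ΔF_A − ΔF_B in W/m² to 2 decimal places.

ΔF_A − ΔF_B = 0.91 W/m²

ΔF_A = 5.35 ln(719/300) = 5.35 × 0.87408 = 4.6763 W/m².
ΔF_B = 5.35 ln(607/300) = 5.35 × 0.70475 = 3.7704 W/m².
Difference: 4.6763 − 3.7704 = 0.9059 W/m².
(Equivalently, ΔF_A − ΔF_B = 5.35 ln(719/607) = 5.35 × 0.16933 = 0.9059 W/m².)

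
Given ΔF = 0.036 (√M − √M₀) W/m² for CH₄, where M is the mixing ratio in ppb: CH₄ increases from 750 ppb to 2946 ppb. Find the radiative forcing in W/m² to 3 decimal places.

ΔF = 0.968 W/m²

CH₄: 0.036 × (√2946 − √750) = 0.036 × (54.2771 − 27.3861) = 0.036 × 26.8910 = 0.9681 W/m².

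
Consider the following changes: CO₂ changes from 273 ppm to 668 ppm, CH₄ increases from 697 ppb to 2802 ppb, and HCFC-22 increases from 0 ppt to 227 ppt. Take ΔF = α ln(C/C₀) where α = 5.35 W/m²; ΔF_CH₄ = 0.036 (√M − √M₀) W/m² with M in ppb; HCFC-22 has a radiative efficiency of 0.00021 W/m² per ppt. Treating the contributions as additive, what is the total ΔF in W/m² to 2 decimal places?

ΔF = 5.79 W/m²

CO₂: 5.35 × ln(668/273) = 5.35 × ln(2.44689) = 5.35 × 0.89482 = 4.7873 W/m².
CH₄: 0.036 × (√2802 − √697) = 0.036 × (52.9339 − 26.4008) = 0.036 × 26.5331 = 0.9552 W/m².
HCFC-22: ΔF = 0.00021 × (227 − 0) = 0.00021 × 227 = 0.0477 W/m².
Total ΔF = 4.7873 + 0.9552 + 0.0477 = 5.7902 W/m².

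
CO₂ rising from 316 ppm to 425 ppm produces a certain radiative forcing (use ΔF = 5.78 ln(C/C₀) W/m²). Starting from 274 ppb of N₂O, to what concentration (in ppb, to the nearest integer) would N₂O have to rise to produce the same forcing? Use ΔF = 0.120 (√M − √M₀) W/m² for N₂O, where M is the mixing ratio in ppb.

CO₂ forcing: 5.78 × ln(425/316) = 5.78 × 0.296347 = 1.71289 W/m².
Set 0.120(√M − √274) = 1.71289: √M = 1.71289/0.120 + √274 = 14.2741 + 16.5529 = 30.8270.
M = (30.8270)² = 950.30 ppb.

M ≈ 950 ppb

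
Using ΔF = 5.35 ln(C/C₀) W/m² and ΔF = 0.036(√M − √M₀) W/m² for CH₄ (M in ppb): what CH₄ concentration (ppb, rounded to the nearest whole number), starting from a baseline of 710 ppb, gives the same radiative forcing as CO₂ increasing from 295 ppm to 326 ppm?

M ≈ 1722 ppb

CO₂ forcing: 5.35 × ln(326/295) = 5.35 × 0.099922 = 0.53458 W/m².
Set 0.036(√M − √710) = 0.53458: √M = 0.53458/0.036 + √710 = 14.8494 + 26.6458 = 41.4952.
M = (41.4952)² = 1721.85 ppb.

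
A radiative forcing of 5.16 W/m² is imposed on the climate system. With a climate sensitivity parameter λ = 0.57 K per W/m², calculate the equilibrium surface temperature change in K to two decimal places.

ΔT = 2.94 K

ΔT = λ ΔF = 0.57 × 5.16 = 2.9412 K.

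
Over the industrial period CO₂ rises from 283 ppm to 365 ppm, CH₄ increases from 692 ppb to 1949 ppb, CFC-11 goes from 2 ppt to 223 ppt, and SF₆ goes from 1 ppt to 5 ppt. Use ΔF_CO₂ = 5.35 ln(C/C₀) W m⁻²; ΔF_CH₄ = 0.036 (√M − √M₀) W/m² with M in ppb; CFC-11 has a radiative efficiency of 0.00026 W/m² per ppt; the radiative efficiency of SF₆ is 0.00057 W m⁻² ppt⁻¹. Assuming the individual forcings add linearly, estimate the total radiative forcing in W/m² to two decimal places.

ΔF = 2.06 W/m²

CO₂: 5.35 × ln(365/283) = 5.35 × ln(1.28975) = 5.35 × 0.25445 = 1.3613 W/m².
CH₄: 0.036 × (√1949 − √692) = 0.036 × (44.1475 − 26.3059) = 0.036 × 17.8416 = 0.6423 W/m².
CFC-11: ΔF = 0.00026 × (223 − 2) = 0.00026 × 221 = 0.0575 W/m².
SF₆: ΔF = 0.00057 × (5 − 1) = 0.00057 × 4 = 0.0023 W/m².
Total ΔF = 1.3613 + 0.6423 + 0.0575 + 0.0023 = 2.0634 W/m².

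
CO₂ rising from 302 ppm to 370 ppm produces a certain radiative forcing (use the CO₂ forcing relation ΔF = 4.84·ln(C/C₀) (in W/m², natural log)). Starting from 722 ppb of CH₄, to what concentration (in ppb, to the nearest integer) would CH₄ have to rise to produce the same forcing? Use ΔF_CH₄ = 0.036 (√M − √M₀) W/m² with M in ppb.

CO₂ forcing: 4.84 × ln(370/302) = 4.84 × 0.203076 = 0.98289 W/m².
Set 0.036(√M − √722) = 0.98289: √M = 0.98289/0.036 + √722 = 27.3025 + 26.8701 = 54.1726.
M = (54.1726)² = 2934.67 ppb.

M ≈ 2935 ppb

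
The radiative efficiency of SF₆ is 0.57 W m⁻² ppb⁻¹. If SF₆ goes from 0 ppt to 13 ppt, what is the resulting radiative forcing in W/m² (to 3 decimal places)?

SF₆: Δ = 13 − 0 = 13 ppt = 0.013 ppb; ΔF = 0.57 × 0.013 = 0.0074 W/m².

ΔF = 0.007 W/m²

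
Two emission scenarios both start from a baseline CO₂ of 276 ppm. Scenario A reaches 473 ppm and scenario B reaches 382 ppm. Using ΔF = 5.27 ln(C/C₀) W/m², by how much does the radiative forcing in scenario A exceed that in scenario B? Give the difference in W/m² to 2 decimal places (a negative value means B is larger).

ΔF_A − ΔF_B = 1.13 W/m²

ΔF_A = 5.27 ln(473/276) = 5.27 × 0.53869 = 2.8389 W/m².
ΔF_B = 5.27 ln(382/276) = 5.27 × 0.32502 = 1.7129 W/m².
Difference: 2.8389 − 1.7129 = 1.1260 W/m².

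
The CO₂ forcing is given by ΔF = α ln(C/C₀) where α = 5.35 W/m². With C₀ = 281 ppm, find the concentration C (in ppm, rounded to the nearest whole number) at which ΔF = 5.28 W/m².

Set 5.35 ln(C/281) = 5.28, so ln(C/281) = 5.28/5.35 = 0.98692.
Then C/281 = e^0.98692 = 2.68296, giving C = 281 × 2.68296 = 753.91 ppm.

C ≈ 754 ppm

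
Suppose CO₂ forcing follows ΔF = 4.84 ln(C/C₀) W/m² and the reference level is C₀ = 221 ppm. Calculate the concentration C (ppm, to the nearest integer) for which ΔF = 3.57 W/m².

Set 4.84 ln(C/221) = 3.57, so ln(C/221) = 3.57/4.84 = 0.73760.
Then C/221 = e^0.73760 = 2.09091, giving C = 221 × 2.09091 = 462.09 ppm.

C ≈ 462 ppm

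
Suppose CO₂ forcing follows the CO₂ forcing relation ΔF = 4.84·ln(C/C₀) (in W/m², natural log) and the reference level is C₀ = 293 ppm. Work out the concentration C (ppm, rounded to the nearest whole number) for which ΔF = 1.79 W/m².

Set 4.84 ln(C/293) = 1.79, so ln(C/293) = 1.79/4.84 = 0.36983.
Then C/293 = e^0.36983 = 1.44749, giving C = 293 × 1.44749 = 424.11 ppm.

C ≈ 424 ppm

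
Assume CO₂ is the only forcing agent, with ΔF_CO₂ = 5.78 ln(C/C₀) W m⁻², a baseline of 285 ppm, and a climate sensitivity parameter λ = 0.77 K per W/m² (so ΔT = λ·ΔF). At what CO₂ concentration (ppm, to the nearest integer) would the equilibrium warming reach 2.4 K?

Required forcing: ΔF = ΔT/λ = 2.4/0.77 = 3.1169 W/m².
Then ln(C/285) = ΔF/5.78 = 3.1169/5.78 = 0.53926.
So C = 285 × e^0.53926 = 285 × 1.71474 = 488.70 ppm.

C ≈ 489 ppm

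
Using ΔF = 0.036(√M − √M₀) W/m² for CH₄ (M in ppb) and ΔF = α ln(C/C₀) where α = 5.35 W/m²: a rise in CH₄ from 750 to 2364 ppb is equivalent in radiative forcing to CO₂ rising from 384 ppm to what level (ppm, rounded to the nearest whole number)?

CH₄ forcing: 0.036 × (√2364 − √750) = 0.036 × (48.6210 − 27.3861) = 0.036 × 21.2349 = 0.76446 W/m².
Set 5.35 ln(C/384) = 0.76446: ln(C/384) = 0.76446/5.35 = 0.14289, so C = 384 × e^0.14289 = 384 × 1.15360 = 442.98 ppm.

C ≈ 443 ppm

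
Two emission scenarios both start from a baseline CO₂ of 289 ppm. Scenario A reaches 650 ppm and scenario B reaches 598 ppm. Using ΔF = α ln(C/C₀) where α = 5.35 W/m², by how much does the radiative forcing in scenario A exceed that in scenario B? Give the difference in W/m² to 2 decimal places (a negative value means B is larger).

ΔF_A = 5.35 ln(650/289) = 5.35 × 0.81055 = 4.3364 W/m².
ΔF_B = 5.35 ln(598/289) = 5.35 × 0.72716 = 3.8903 W/m².
Difference: 4.3364 − 3.8903 = 0.4461 W/m².

ΔF_A − ΔF_B = 0.45 W/m²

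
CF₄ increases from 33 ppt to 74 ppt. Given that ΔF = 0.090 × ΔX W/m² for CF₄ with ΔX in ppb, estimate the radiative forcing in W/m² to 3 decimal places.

ΔF = 0.004 W/m²

CF₄: Δ = 74 − 33 = 41 ppt = 0.041 ppb; ΔF = 0.090 × 0.041 = 0.0037 W/m².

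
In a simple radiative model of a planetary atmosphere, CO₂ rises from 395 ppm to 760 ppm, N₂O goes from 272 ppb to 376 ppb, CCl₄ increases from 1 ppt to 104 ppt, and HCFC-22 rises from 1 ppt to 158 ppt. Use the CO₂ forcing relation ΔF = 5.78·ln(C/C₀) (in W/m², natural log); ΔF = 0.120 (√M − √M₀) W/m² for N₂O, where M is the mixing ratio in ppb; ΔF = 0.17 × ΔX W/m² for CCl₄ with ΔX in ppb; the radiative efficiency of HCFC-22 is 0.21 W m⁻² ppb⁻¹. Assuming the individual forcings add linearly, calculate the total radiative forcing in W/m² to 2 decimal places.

CO₂: 5.78 × ln(760/395) = 5.78 × ln(1.92405) = 5.78 × 0.65443 = 3.7826 W/m².
N₂O: 0.120 × (√376 − √272) = 0.120 × (19.3907 − 16.4924) = 0.120 × 2.8983 = 0.3478 W/m².
CCl₄: Δ = 104 − 1 = 103 ppt = 0.103 ppb; ΔF = 0.17 × 0.103 = 0.0175 W/m².
HCFC-22: Δ = 158 − 1 = 157 ppt = 0.157 ppb; ΔF = 0.21 × 0.157 = 0.0330 W/m².
Total ΔF = 3.7826 + 0.3478 + 0.0175 + 0.0330 = 4.1809 W/m².

ΔF = 4.18 W/m²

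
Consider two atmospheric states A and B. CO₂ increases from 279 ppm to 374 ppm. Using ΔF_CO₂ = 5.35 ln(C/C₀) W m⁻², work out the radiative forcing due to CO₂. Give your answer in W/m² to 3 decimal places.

CO₂: 5.35 × ln(374/279) = 5.35 × ln(1.34050) = 5.35 × 0.29304 = 1.5678 W/m².

ΔF = 1.568 W/m²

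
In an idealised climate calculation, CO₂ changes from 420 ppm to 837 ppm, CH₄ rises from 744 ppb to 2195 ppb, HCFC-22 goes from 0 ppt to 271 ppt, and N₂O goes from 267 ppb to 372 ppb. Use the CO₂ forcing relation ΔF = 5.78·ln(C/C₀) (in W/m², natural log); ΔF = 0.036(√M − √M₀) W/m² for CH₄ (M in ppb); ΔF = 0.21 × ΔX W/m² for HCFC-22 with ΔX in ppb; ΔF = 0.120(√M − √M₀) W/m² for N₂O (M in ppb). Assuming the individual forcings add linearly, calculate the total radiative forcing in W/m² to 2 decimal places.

ΔF = 5.10 W/m²

CO₂: 5.78 × ln(837/420) = 5.78 × ln(1.99286) = 5.78 × 0.68957 = 3.9857 W/m².
CH₄: 0.036 × (√2195 − √744) = 0.036 × (46.8508 − 27.2764) = 0.036 × 19.5744 = 0.7047 W/m².
HCFC-22: Δ = 271 − 0 = 271 ppt = 0.271 ppb; ΔF = 0.21 × 0.271 = 0.0569 W/m².
N₂O: 0.120 × (√372 − √267) = 0.120 × (19.2873 − 16.3401) = 0.120 × 2.9472 = 0.3537 W/m².
Total ΔF = 3.9857 + 0.7047 + 0.0569 + 0.3537 = 5.1010 W/m².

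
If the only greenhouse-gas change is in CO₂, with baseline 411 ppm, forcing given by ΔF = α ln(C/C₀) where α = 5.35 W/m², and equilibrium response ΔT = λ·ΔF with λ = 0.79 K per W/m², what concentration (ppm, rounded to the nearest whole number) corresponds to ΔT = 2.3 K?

C ≈ 708 ppm

Required forcing: ΔF = ΔT/λ = 2.3/0.79 = 2.9114 W/m².
Then ln(C/411) = ΔF/5.35 = 2.9114/5.35 = 0.54419.
So C = 411 × e^0.54419 = 411 × 1.72321 = 708.24 ppm.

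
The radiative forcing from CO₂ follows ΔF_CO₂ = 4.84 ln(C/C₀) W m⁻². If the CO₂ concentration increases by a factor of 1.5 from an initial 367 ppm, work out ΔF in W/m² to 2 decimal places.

ΔF = 1.96 W/m²

ΔF = 4.84 × ln(1.5) = 4.84 × 0.40547 = 1.9625 W/m².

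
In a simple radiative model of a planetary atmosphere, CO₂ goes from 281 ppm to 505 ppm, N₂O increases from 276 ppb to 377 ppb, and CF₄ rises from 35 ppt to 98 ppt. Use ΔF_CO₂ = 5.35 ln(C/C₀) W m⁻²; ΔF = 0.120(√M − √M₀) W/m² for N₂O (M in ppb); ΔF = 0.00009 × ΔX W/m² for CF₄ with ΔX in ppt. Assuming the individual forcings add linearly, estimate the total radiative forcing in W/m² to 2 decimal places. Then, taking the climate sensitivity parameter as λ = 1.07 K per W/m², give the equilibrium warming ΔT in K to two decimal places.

CO₂: 5.35 × ln(505/281) = 5.35 × ln(1.79715) = 5.35 × 0.58620 = 3.1362 W/m².
N₂O: 0.120 × (√377 − √276) = 0.120 × (19.4165 − 16.6132) = 0.120 × 2.8033 = 0.3364 W/m².
CF₄: ΔF = 0.00009 × (98 − 35) = 0.00009 × 63 = 0.0057 W/m².
Total ΔF = 3.1362 + 0.3364 + 0.0057 = 3.4783 W/m².
ΔT = λ ΔF = 1.07 × 3.48 = 3.7236 K.

ΔF = 3.48 W/m²; ΔT = 3.72 K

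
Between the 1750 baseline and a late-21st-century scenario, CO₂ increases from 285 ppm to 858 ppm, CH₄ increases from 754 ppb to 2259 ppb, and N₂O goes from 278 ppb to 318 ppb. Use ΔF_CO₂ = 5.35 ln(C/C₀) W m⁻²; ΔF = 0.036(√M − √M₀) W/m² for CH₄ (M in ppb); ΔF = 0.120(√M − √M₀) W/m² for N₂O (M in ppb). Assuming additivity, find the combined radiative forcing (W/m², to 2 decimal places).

CO₂: 5.35 × ln(858/285) = 5.35 × ln(3.01053) = 5.35 × 1.10212 = 5.8963 W/m².
CH₄: 0.036 × (√2259 − √754) = 0.036 × (47.5289 − 27.4591) = 0.036 × 20.0698 = 0.7225 W/m².
N₂O: 0.120 × (√318 − √278) = 0.120 × (17.8326 − 16.6733) = 0.120 × 1.1593 = 0.1391 W/m².
Total ΔF = 5.8963 + 0.7225 + 0.1391 = 6.7579 W/m².

ΔF = 6.76 W/m²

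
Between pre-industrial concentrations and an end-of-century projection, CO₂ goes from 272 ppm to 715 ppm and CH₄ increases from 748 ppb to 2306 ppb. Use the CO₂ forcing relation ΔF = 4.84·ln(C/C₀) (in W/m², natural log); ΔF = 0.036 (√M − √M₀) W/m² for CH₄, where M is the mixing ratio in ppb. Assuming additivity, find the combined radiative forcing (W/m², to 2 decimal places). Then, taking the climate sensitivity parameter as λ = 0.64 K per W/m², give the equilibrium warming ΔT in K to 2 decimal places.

CO₂: 4.84 × ln(715/272) = 4.84 × ln(2.62868) = 4.84 × 0.96648 = 4.6778 W/m².
CH₄: 0.036 × (√2306 − √748) = 0.036 × (48.0208 − 27.3496) = 0.036 × 20.6712 = 0.7442 W/m².
Total ΔF = 4.6778 + 0.7442 = 5.4220 W/m².
ΔT = λ ΔF = 0.64 × 5.42 = 3.4688 K.

ΔF = 5.42 W/m²; ΔT = 3.47 K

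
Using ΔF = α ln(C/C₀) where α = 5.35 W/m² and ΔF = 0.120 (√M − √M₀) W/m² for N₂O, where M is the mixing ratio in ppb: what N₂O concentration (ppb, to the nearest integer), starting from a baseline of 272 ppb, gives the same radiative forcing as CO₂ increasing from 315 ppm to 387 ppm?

CO₂ forcing: 5.35 × ln(387/315) = 5.35 × 0.205852 = 1.10131 W/m².
Set 0.120(√M − √272) = 1.10131: √M = 1.10131/0.120 + √272 = 9.1776 + 16.4924 = 25.6700.
M = (25.6700)² = 658.95 ppb.

M ≈ 659 ppb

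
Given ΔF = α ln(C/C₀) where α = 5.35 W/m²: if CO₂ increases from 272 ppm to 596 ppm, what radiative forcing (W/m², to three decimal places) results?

ΔF = 4.197 W/m²

CO₂: 5.35 × ln(596/272) = 5.35 × ln(2.19118) = 5.35 × 0.78444 = 4.1968 W/m².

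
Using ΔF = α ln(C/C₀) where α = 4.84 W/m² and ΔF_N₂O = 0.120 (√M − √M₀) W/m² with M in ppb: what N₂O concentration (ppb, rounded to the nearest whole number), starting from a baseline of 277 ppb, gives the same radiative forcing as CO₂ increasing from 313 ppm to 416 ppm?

M ≈ 791 ppb

CO₂ forcing: 4.84 × ln(416/313) = 4.84 × 0.284482 = 1.37689 W/m².
Set 0.120(√M − √277) = 1.37689: √M = 1.37689/0.120 + √277 = 11.4741 + 16.6433 = 28.1174.
M = (28.1174)² = 790.59 ppb.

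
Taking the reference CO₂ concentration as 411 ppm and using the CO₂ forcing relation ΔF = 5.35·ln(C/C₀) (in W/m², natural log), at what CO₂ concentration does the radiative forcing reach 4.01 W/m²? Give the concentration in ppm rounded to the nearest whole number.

C ≈ 870 ppm

Set 5.35 ln(C/411) = 4.01, so ln(C/411) = 4.01/5.35 = 0.74953.
Then C/411 = e^0.74953 = 2.11601, giving C = 411 × 2.11601 = 869.68 ppm.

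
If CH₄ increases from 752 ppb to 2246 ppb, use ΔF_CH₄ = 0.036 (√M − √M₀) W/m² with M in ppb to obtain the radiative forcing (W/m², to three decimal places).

ΔF = 0.719 W/m²

CH₄: 0.036 × (√2246 − √752) = 0.036 × (47.3920 − 27.4226) = 0.036 × 19.9694 = 0.7189 W/m².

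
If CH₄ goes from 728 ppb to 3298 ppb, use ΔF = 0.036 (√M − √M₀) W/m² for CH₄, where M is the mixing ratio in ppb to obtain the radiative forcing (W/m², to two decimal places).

ΔF = 1.10 W/m²

CH₄: 0.036 × (√3298 − √728) = 0.036 × (57.4282 − 26.9815) = 0.036 × 30.4467 = 1.0961 W/m².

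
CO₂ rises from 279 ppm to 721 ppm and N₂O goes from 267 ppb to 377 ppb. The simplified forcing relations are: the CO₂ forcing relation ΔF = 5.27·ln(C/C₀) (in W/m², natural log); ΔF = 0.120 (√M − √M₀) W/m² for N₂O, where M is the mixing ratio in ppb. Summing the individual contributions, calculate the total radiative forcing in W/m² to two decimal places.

CO₂: 5.27 × ln(721/279) = 5.27 × ln(2.58423) = 5.27 × 0.94943 = 5.0035 W/m².
N₂O: 0.120 × (√377 − √267) = 0.120 × (19.4165 − 16.3401) = 0.120 × 3.0764 = 0.3692 W/m².
Total ΔF = 5.0035 + 0.3692 = 5.3727 W/m².

ΔF = 5.37 W/m²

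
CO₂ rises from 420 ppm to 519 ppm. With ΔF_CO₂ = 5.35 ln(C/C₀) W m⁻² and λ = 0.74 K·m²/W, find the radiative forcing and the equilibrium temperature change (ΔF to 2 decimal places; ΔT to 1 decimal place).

CO₂: 5.35 × ln(519/420) = 5.35 × ln(1.23571) = 5.35 × 0.21165 = 1.1323 W/m².
ΔT = λ ΔF = 0.74 × 1.13 = 0.8362 K.

ΔF = 1.13 W/m²; ΔT = 0.8 K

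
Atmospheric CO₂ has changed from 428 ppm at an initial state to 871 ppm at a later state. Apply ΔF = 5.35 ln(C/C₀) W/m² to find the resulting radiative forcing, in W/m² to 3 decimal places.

ΔF = 3.801 W/m²

CO₂: 5.35 × ln(871/428) = 5.35 × ln(2.03505) = 5.35 × 0.71052 = 3.8013 W/m².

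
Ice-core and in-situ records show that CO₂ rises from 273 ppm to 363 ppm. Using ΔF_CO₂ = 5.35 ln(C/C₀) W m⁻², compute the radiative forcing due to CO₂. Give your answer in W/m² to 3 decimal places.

ΔF = 1.524 W/m²

CO₂: 5.35 × ln(363/273) = 5.35 × ln(1.32967) = 5.35 × 0.28493 = 1.5244 W/m².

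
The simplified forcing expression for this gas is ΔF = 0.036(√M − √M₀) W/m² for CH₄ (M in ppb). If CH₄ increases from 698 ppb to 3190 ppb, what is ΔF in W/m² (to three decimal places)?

CH₄: 0.036 × (√3190 − √698) = 0.036 × (56.4801 − 26.4197) = 0.036 × 30.0604 = 1.0822 W/m².

ΔF = 1.082 W/m²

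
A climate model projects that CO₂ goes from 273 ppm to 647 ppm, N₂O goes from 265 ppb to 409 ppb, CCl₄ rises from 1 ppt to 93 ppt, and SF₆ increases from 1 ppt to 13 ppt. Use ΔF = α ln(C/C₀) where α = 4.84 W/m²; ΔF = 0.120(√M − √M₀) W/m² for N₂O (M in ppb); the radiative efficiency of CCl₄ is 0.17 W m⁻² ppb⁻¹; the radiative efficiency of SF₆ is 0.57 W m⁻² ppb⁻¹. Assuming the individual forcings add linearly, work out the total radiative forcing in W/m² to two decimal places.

ΔF = 4.67 W/m²

CO₂: 4.84 × ln(647/273) = 4.84 × ln(2.36996) = 4.84 × 0.86287 = 4.1763 W/m².
N₂O: 0.120 × (√409 − √265) = 0.120 × (20.2237 − 16.2788) = 0.120 × 3.9449 = 0.4734 W/m².
CCl₄: Δ = 93 − 1 = 92 ppt = 0.092 ppb; ΔF = 0.17 × 0.092 = 0.0156 W/m².
SF₆: Δ = 13 − 1 = 12 ppt = 0.012 ppb; ΔF = 0.57 × 0.012 = 0.0068 W/m².
Total ΔF = 4.1763 + 0.4734 + 0.0156 + 0.0068 = 4.6721 W/m².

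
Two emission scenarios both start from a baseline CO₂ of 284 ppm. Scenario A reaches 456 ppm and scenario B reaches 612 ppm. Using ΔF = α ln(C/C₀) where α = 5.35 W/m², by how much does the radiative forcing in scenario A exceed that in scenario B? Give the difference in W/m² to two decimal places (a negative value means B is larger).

ΔF_A − ΔF_B = -1.57 W/m²

ΔF_A = 5.35 ln(456/284) = 5.35 × 0.47352 = 2.5333 W/m².
ΔF_B = 5.35 ln(612/284) = 5.35 × 0.76776 = 4.1075 W/m².
Difference: 2.5333 − 4.1075 = -1.5742 W/m².
(Equivalently, ΔF_A − ΔF_B = 5.35 ln(456/612) = 5.35 × -0.29424 = -1.5742 W/m².)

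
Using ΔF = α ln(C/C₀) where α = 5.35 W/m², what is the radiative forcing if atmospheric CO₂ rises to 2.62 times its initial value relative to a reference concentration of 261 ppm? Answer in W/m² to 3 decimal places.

ΔF = 5.153 W/m²

Because the forcing depends only on the ratio C/C₀, the initial concentration does not enter.
ΔF = 5.35 × ln(2.62) = 5.35 × 0.96317 = 5.1530 W/m².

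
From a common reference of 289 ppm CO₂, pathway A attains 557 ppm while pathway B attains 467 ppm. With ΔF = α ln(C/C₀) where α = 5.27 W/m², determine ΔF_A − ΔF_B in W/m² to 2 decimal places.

ΔF_A − ΔF_B = 0.93 W/m²

ΔF_A = 5.27 ln(557/289) = 5.27 × 0.65614 = 3.4579 W/m².
ΔF_B = 5.27 ln(467/289) = 5.27 × 0.47990 = 2.5291 W/m².
Difference: 3.4579 − 2.5291 = 0.9288 W/m².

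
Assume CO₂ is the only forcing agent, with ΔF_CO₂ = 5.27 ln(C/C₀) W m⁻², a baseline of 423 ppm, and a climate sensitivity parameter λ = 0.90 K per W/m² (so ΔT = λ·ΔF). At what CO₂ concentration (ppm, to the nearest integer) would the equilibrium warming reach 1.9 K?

C ≈ 631 ppm

Required forcing: ΔF = ΔT/λ = 1.9/0.90 = 2.1111 W/m².
Then ln(C/423) = ΔF/5.27 = 2.1111/5.27 = 0.40059.
So C = 423 × e^0.40059 = 423 × 1.49271 = 631.42 ppm.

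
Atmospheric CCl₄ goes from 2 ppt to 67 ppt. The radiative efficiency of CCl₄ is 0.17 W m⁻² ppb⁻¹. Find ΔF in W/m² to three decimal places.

CCl₄: Δ = 67 − 2 = 65 ppt = 0.065 ppb; ΔF = 0.17 × 0.065 = 0.0111 W/m².

ΔF = 0.011 W/m²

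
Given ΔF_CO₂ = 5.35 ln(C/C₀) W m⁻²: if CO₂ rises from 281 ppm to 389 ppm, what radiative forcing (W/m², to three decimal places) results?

CO₂ absorption bands are partially saturated, so forcing scales with the logarithm of the concentration ratio.
CO₂: 5.35 × ln(389/281) = 5.35 × ln(1.38434) = 5.35 × 0.32522 = 1.7399 W/m².

ΔF = 1.740 W/m²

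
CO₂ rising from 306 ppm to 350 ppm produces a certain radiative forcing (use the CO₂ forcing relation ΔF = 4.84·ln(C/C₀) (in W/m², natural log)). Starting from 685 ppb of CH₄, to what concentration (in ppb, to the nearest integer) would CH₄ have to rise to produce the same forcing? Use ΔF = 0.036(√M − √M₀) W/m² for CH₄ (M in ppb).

CO₂ forcing: 4.84 × ln(350/306) = 4.84 × 0.134348 = 0.65024 W/m².
Set 0.036(√M − √685) = 0.65024: √M = 0.65024/0.036 + √685 = 18.0622 + 26.1725 = 44.2347.
M = (44.2347)² = 1956.71 ppb.

M ≈ 1957 ppb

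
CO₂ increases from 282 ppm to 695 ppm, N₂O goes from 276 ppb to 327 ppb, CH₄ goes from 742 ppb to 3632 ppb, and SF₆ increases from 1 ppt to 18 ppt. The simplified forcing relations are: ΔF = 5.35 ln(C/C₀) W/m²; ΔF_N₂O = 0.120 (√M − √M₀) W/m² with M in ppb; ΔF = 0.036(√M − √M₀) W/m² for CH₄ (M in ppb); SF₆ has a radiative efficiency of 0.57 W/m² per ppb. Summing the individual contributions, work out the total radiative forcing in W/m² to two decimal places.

ΔF = 6.20 W/m²

CO₂: 5.35 × ln(695/282) = 5.35 × ln(2.46454) = 5.35 × 0.90201 = 4.8258 W/m².
N₂O: 0.120 × (√327 − √276) = 0.120 × (18.0831 − 16.6132) = 0.120 × 1.4699 = 0.1764 W/m².
CH₄: 0.036 × (√3632 − √742) = 0.036 × (60.2661 − 27.2397) = 0.036 × 33.0264 = 1.1890 W/m².
SF₆: Δ = 18 − 1 = 17 ppt = 0.017 ppb; ΔF = 0.57 × 0.017 = 0.0097 W/m².
Total ΔF = 4.8258 + 0.1764 + 1.1890 + 0.0097 = 6.2009 W/m².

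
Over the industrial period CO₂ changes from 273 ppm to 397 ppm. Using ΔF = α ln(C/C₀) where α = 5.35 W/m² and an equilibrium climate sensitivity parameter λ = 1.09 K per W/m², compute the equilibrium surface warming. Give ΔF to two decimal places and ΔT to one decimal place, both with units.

CO₂: 5.35 × ln(397/273) = 5.35 × ln(1.45421) = 5.35 × 0.37446 = 2.0034 W/m².
ΔT = λ ΔF = 1.09 × 2.00 = 2.1800 K.

ΔF = 2.00 W/m²; ΔT = 2.2 K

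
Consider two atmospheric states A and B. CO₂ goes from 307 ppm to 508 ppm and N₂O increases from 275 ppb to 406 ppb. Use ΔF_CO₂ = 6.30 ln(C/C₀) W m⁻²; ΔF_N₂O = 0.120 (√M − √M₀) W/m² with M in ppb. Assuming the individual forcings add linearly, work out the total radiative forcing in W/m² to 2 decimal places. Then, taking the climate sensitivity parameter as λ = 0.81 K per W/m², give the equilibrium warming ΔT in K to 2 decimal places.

CO₂: 6.30 × ln(508/307) = 6.30 × ln(1.65472) = 6.30 × 0.50363 = 3.1729 W/m².
N₂O: 0.120 × (√406 − √275) = 0.120 × (20.1494 − 16.5831) = 0.120 × 3.5663 = 0.4280 W/m².
Total ΔF = 3.1729 + 0.4280 = 3.6009 W/m².
ΔT = λ ΔF = 0.81 × 3.60 = 2.9160 K.

ΔF = 3.60 W/m²; ΔT = 2.92 K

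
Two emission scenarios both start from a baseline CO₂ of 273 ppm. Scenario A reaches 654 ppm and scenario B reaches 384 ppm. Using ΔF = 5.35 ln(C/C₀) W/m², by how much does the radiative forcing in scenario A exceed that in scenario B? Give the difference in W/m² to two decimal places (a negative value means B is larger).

ΔF_A − ΔF_B = 2.85 W/m²

ΔF_A = 5.35 ln(654/273) = 5.35 × 0.87364 = 4.6740 W/m².
ΔF_B = 5.35 ln(384/273) = 5.35 × 0.34117 = 1.8253 W/m².
Difference: 4.6740 − 1.8253 = 2.8487 W/m².
(Equivalently, ΔF_A − ΔF_B = 5.35 ln(654/384) = 5.35 × 0.53246 = 2.8487 W/m².)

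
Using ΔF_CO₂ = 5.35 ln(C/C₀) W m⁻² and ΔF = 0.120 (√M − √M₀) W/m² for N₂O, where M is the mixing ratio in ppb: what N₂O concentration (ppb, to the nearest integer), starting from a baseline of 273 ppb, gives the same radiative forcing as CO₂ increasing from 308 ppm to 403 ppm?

M ≈ 813 ppb

CO₂ forcing: 5.35 × ln(403/308) = 5.35 × 0.268837 = 1.43828 W/m².
Set 0.120(√M − √273) = 1.43828: √M = 1.43828/0.120 + √273 = 11.9857 + 16.5227 = 28.5084.
M = (28.5084)² = 812.73 ppb.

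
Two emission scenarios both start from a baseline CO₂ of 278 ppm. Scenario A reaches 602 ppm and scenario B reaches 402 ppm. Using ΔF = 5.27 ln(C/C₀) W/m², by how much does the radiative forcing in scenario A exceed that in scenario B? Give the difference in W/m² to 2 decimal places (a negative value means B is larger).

ΔF_A = 5.27 ln(602/278) = 5.27 × 0.77264 = 4.0718 W/m².
ΔF_B = 5.27 ln(402/278) = 5.27 × 0.36883 = 1.9437 W/m².
Difference: 4.0718 − 1.9437 = 2.1281 W/m².

ΔF_A − ΔF_B = 2.13 W/m²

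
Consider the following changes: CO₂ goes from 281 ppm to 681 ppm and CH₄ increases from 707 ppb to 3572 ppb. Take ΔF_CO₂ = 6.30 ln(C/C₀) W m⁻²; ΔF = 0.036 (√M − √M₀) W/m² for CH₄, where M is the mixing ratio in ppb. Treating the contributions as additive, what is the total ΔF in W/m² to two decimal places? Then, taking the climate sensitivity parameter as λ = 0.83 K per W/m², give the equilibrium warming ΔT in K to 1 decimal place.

ΔF = 6.77 W/m²; ΔT = 5.6 K

CO₂: 6.30 × ln(681/281) = 6.30 × ln(2.42349) = 6.30 × 0.88521 = 5.5768 W/m².
CH₄: 0.036 × (√3572 − √707) = 0.036 × (59.7662 − 26.5895) = 0.036 × 33.1767 = 1.1944 W/m².
Total ΔF = 5.5768 + 1.1944 = 6.7712 W/m².
ΔT = λ ΔF = 0.83 × 6.77 = 5.6191 K.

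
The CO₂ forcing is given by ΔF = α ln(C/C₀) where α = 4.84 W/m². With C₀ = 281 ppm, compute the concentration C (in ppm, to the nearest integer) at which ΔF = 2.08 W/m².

Set 4.84 ln(C/281) = 2.08, so ln(C/281) = 2.08/4.84 = 0.42975.
Then C/281 = e^0.42975 = 1.53687, giving C = 281 × 1.53687 = 431.86 ppm.

C ≈ 432 ppm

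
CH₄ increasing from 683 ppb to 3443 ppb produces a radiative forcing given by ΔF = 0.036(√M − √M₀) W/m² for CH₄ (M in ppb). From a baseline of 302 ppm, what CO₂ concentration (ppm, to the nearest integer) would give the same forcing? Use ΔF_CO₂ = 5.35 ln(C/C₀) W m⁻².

CH₄ forcing: 0.036 × (√3443 − √683) = 0.036 × (58.6771 − 26.1343) = 0.036 × 32.5428 = 1.17154 W/m².
Set 5.35 ln(C/302) = 1.17154: ln(C/302) = 1.17154/5.35 = 0.21898, so C = 302 × e^0.21898 = 302 × 1.24481 = 375.93 ppm.

C ≈ 376 ppm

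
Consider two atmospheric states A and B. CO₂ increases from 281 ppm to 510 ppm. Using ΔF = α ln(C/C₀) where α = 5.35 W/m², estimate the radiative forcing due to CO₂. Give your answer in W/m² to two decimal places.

CO₂: 5.35 × ln(510/281) = 5.35 × ln(1.81495) = 5.35 × 0.59606 = 3.1889 W/m².

ΔF = 3.19 W/m²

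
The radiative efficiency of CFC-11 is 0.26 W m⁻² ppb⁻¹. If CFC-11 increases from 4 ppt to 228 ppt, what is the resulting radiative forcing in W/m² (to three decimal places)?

ΔF = 0.058 W/m²

CFC-11: Δ = 228 − 4 = 224 ppt = 0.224 ppb; ΔF = 0.26 × 0.224 = 0.0582 W/m².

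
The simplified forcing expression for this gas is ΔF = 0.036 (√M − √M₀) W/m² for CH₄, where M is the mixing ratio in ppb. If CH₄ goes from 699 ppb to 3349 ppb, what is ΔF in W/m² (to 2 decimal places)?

ΔF = 1.13 W/m²

CH₄: 0.036 × (√3349 − √699) = 0.036 × (57.8705 − 26.4386) = 0.036 × 31.4319 = 1.1315 W/m².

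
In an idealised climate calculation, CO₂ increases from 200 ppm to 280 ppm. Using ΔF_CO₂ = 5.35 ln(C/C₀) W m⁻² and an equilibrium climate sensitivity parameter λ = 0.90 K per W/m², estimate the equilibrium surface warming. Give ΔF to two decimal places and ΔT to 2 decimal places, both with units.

CO₂: 5.35 × ln(280/200) = 5.35 × ln(1.40000) = 5.35 × 0.33647 = 1.8001 W/m².
ΔT = λ ΔF = 0.90 × 1.80 = 1.6200 K.

ΔF = 1.80 W/m²; ΔT = 1.62 K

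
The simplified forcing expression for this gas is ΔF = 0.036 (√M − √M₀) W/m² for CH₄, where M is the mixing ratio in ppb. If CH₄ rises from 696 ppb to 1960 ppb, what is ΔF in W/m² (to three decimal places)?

CH₄: 0.036 × (√1960 − √696) = 0.036 × (44.2719 − 26.3818) = 0.036 × 17.8901 = 0.6440 W/m².

ΔF = 0.644 W/m²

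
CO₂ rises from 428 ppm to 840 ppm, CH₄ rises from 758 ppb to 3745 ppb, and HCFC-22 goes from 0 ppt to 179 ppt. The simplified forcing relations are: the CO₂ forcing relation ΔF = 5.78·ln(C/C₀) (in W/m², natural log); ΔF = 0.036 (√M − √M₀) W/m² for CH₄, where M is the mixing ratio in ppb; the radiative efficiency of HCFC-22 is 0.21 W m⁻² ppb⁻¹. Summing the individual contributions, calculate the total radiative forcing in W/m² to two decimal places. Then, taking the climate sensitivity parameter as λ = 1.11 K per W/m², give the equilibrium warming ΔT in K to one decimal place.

ΔF = 5.15 W/m²; ΔT = 5.7 K

CO₂: 5.78 × ln(840/428) = 5.78 × ln(1.96262) = 5.78 × 0.67428 = 3.8973 W/m².
CH₄: 0.036 × (√3745 − √758) = 0.036 × (61.1964 − 27.5318) = 0.036 × 33.6646 = 1.2119 W/m².
HCFC-22: Δ = 179 − 0 = 179 ppt = 0.179 ppb; ΔF = 0.21 × 0.179 = 0.0376 W/m².
Total ΔF = 3.8973 + 1.2119 + 0.0376 = 5.1468 W/m².
ΔT = λ ΔF = 1.11 × 5.15 = 5.7165 K.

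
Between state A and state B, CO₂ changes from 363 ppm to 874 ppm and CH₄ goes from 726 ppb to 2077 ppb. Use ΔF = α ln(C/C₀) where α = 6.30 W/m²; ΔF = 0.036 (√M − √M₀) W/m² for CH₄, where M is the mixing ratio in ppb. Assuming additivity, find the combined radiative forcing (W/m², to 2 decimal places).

CO₂: 6.30 × ln(874/363) = 6.30 × ln(2.40771) = 6.30 × 0.87868 = 5.5357 W/m².
CH₄: 0.036 × (√2077 − √726) = 0.036 × (45.5741 − 26.9444) = 0.036 × 18.6297 = 0.6707 W/m².
Total ΔF = 5.5357 + 0.6707 = 6.2064 W/m².

ΔF = 6.21 W/m²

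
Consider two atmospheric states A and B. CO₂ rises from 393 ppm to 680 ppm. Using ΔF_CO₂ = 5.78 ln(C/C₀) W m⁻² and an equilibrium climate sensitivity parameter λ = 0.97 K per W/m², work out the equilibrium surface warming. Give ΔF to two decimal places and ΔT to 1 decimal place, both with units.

ΔF = 3.17 W/m²; ΔT = 3.1 K

CO₂: 5.78 × ln(680/393) = 5.78 × ln(1.73028) = 5.78 × 0.54828 = 3.1691 W/m².
ΔT = λ ΔF = 0.97 × 3.17 = 3.0749 K.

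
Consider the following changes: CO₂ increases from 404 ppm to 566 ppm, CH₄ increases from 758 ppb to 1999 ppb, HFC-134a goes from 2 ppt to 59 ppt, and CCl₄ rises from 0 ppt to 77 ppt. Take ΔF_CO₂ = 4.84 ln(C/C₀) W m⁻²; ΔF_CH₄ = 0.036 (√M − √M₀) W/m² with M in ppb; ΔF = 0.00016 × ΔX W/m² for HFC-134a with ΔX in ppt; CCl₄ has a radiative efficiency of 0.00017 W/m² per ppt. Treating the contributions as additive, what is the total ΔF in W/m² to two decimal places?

CO₂: 4.84 × ln(566/404) = 4.84 × ln(1.40099) = 4.84 × 0.33718 = 1.6320 W/m².
CH₄: 0.036 × (√1999 − √758) = 0.036 × (44.7102 − 27.5318) = 0.036 × 17.1784 = 0.6184 W/m².
HFC-134a: ΔF = 0.00016 × (59 − 2) = 0.00016 × 57 = 0.0091 W/m².
CCl₄: ΔF = 0.00017 × (77 − 0) = 0.00017 × 77 = 0.0131 W/m².
Total ΔF = 1.6320 + 0.6184 + 0.0091 + 0.0131 = 2.2726 W/m².

ΔF = 2.27 W/m²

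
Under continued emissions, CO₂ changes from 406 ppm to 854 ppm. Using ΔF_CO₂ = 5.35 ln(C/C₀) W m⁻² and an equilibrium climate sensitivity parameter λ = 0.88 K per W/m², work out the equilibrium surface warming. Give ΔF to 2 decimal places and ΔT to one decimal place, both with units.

CO₂: 5.35 × ln(854/406) = 5.35 × ln(2.10345) = 5.35 × 0.74358 = 3.9782 W/m².
ΔT = λ ΔF = 0.88 × 3.98 = 3.5024 K.

ΔF = 3.98 W/m²; ΔT = 3.5 K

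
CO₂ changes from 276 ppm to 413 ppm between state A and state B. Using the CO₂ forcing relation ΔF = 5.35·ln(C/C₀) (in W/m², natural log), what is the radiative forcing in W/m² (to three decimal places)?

ΔF = 2.156 W/m²

CO₂ absorption bands are partially saturated, so forcing scales with the logarithm of the concentration ratio.
CO₂: 5.35 × ln(413/276) = 5.35 × ln(1.49638) = 5.35 × 0.40305 = 2.1563 W/m².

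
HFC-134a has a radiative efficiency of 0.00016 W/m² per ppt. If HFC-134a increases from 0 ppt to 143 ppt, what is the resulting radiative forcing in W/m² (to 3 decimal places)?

ΔF = 0.023 W/m²

HFC-134a: ΔF = 0.00016 × (143 − 0) = 0.00016 × 143 = 0.0229 W/m².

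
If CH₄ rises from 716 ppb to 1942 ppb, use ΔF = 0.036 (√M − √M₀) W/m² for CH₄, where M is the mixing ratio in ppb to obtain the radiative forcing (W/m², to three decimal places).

CH₄: 0.036 × (√1942 − √716) = 0.036 × (44.0681 − 26.7582) = 0.036 × 17.3099 = 0.6232 W/m².

ΔF = 0.623 W/m²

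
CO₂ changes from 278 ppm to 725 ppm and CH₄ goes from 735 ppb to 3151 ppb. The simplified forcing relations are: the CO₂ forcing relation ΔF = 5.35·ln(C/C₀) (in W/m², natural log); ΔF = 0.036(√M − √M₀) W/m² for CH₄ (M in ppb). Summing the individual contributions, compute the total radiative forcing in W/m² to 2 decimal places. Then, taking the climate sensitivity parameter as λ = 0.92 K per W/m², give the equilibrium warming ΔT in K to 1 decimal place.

ΔF = 6.17 W/m²; ΔT = 5.7 K

CO₂: 5.35 × ln(725/278) = 5.35 × ln(2.60791) = 5.35 × 0.95855 = 5.1282 W/m².
CH₄: 0.036 × (√3151 − √735) = 0.036 × (56.1338 − 27.1109) = 0.036 × 29.0229 = 1.0448 W/m².
Total ΔF = 5.1282 + 1.0448 = 6.1730 W/m².
ΔT = λ ΔF = 0.92 × 6.17 = 5.6764 K.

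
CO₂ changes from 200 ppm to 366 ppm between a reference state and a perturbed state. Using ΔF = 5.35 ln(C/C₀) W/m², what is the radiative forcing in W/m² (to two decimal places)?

ΔF = 3.23 W/m²

CO₂: 5.35 × ln(366/200) = 5.35 × ln(1.83000) = 5.35 × 0.60432 = 3.2331 W/m².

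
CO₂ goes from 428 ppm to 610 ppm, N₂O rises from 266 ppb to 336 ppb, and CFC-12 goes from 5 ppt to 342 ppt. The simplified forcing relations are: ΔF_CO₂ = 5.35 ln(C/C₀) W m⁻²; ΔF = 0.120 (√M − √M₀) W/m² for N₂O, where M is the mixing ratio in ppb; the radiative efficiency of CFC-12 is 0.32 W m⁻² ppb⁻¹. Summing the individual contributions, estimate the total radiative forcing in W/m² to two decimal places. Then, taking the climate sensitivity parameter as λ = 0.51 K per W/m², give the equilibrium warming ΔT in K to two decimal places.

CO₂: 5.35 × ln(610/428) = 5.35 × ln(1.42523) = 5.35 × 0.35433 = 1.8957 W/m².
N₂O: 0.120 × (√336 − √266) = 0.120 × (18.3303 − 16.3095) = 0.120 × 2.0208 = 0.2425 W/m².
CFC-12: Δ = 342 − 5 = 337 ppt = 0.337 ppb; ΔF = 0.32 × 0.337 = 0.1078 W/m².
Total ΔF = 1.8957 + 0.2425 + 0.1078 = 2.2460 W/m².
ΔT = λ ΔF = 0.51 × 2.25 = 1.1475 K.

ΔF = 2.25 W/m²; ΔT = 1.15 K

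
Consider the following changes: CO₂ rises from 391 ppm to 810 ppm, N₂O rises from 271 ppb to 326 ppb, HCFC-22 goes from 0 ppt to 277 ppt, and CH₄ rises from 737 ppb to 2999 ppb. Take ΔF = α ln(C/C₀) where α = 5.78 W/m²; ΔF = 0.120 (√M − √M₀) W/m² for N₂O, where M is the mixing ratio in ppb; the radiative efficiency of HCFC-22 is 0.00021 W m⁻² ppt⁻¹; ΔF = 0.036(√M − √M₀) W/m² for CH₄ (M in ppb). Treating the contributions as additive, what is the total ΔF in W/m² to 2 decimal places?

ΔF = 5.45 W/m²

CO₂: 5.78 × ln(810/391) = 5.78 × ln(2.07161) = 5.78 × 0.72833 = 4.2097 W/m².
N₂O: 0.120 × (√326 − √271) = 0.120 × (18.0555 − 16.4621) = 0.120 × 1.5934 = 0.1912 W/m².
HCFC-22: ΔF = 0.00021 × (277 − 0) = 0.00021 × 277 = 0.0582 W/m².
CH₄: 0.036 × (√2999 − √737) = 0.036 × (54.7631 − 27.1477) = 0.036 × 27.6154 = 0.9942 W/m².
Total ΔF = 4.2097 + 0.1912 + 0.0582 + 0.9942 = 5.4533 W/m².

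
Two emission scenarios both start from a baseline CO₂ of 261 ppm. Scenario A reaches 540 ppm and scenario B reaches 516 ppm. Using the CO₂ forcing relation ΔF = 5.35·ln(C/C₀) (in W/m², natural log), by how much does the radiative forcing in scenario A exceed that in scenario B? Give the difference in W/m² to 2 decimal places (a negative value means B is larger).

ΔF_A − ΔF_B = 0.24 W/m²

ΔF_A = 5.35 ln(540/261) = 5.35 × 0.72705 = 3.8897 W/m².
ΔF_B = 5.35 ln(516/261) = 5.35 × 0.68159 = 3.6465 W/m².
Difference: 3.8897 − 3.6465 = 0.2432 W/m².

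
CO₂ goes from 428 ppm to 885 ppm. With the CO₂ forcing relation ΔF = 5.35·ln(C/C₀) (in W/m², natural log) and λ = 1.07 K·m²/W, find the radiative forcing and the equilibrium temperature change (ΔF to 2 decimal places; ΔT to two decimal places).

ΔF = 3.89 W/m²; ΔT = 4.16 K

CO₂: 5.35 × ln(885/428) = 5.35 × ln(2.06776) = 5.35 × 0.72647 = 3.8866 W/m².
ΔT = λ ΔF = 1.07 × 3.89 = 4.1623 K.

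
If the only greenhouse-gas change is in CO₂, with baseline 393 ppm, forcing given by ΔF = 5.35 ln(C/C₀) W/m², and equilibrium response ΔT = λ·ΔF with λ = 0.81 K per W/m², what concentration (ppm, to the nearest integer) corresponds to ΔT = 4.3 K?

Required forcing: ΔF = ΔT/λ = 4.3/0.81 = 5.3086 W/m².
Then ln(C/393) = ΔF/5.35 = 5.3086/5.35 = 0.99226.
So C = 393 × e^0.99226 = 393 × 2.69732 = 1060.05 ppm.

C ≈ 1060 ppm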